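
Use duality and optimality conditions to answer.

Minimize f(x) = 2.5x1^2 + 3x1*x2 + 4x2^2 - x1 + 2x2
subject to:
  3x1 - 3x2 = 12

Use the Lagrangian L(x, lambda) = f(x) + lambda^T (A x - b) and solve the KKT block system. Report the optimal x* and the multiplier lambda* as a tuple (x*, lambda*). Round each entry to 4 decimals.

Form the Lagrangian:
  L(x, lambda) = (1/2) x^T Q x + c^T x + lambda^T (A x - b)
Stationarity (grad_x L = 0): Q x + c + A^T lambda = 0.
Primal feasibility: A x = b.

This gives the KKT block system:
  [ Q   A^T ] [ x     ]   [-c ]
  [ A    0  ] [ lambda ] = [ b ]

Solving the linear system:
  x*      = (2.2632, -1.7368)
  lambda* = (-1.7018)
  f(x*)   = 7.3421

x* = (2.2632, -1.7368), lambda* = (-1.7018)


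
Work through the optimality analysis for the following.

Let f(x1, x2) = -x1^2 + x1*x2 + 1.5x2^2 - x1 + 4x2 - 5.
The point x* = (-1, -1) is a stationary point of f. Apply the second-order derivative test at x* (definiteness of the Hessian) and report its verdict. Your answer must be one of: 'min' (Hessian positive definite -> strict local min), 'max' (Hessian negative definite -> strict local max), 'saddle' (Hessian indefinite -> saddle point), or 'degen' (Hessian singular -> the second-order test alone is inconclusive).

Compute the Hessian H = grad^2 f:
  H = [[-2, 1], [1, 3]]
Verify stationarity: grad f(x*) = H x* + g = (0, 0).
Eigenvalues of H: -2.1926, 3.1926.
Eigenvalues have mixed signs, so H is indefinite -> x* is a saddle point.

saddle


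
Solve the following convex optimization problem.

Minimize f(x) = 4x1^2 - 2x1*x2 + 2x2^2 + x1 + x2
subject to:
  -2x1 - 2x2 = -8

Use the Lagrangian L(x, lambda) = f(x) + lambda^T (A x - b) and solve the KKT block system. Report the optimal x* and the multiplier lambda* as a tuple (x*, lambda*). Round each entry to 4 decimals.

Form the Lagrangian:
  L(x, lambda) = (1/2) x^T Q x + c^T x + lambda^T (A x - b)
Stationarity (grad_x L = 0): Q x + c + A^T lambda = 0.
Primal feasibility: A x = b.

This gives the KKT block system:
  [ Q   A^T ] [ x     ]   [-c ]
  [ A    0  ] [ lambda ] = [ b ]

Solving the linear system:
  x*      = (1.5, 2.5)
  lambda* = (4)
  f(x*)   = 18

x* = (1.5, 2.5), lambda* = (4)


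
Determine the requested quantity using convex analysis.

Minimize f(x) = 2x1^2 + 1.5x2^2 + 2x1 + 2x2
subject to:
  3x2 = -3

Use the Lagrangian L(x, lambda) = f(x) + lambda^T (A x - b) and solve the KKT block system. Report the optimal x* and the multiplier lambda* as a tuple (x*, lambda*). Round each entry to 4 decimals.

Form the Lagrangian:
  L(x, lambda) = (1/2) x^T Q x + c^T x + lambda^T (A x - b)
Stationarity (grad_x L = 0): Q x + c + A^T lambda = 0.
Primal feasibility: A x = b.

This gives the KKT block system:
  [ Q   A^T ] [ x     ]   [-c ]
  [ A    0  ] [ lambda ] = [ b ]

Solving the linear system:
  x*      = (-0.5, -1)
  lambda* = (0.3333)
  f(x*)   = -1

x* = (-0.5, -1), lambda* = (0.3333)


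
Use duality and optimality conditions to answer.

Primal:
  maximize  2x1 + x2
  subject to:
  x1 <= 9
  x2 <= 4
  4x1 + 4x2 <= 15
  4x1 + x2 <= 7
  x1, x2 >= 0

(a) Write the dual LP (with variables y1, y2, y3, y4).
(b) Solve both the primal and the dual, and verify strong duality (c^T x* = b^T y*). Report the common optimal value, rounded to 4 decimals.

The standard primal-dual pair for 'max c^T x s.t. A x <= b, x >= 0' is:
  Dual:  min b^T y  s.t.  A^T y >= c,  y >= 0.

So the dual LP is:
  minimize  9y1 + 4y2 + 15y3 + 7y4
  subject to:
    y1 + 4y3 + 4y4 >= 2
    y2 + 4y3 + y4 >= 1
    y1, y2, y3, y4 >= 0

Solving the primal: x* = (1.0833, 2.6667).
  primal value c^T x* = 4.8333.
Solving the dual: y* = (0, 0, 0.1667, 0.3333).
  dual value b^T y* = 4.8333.
Strong duality: c^T x* = b^T y*. Confirmed.

4.8333


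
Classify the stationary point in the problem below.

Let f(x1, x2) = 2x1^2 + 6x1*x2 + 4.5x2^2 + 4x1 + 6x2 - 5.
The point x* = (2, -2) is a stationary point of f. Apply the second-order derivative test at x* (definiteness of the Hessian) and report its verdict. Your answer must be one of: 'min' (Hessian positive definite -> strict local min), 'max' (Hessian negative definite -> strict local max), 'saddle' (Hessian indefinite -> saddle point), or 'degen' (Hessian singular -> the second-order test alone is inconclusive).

Compute the Hessian H = grad^2 f:
  H = [[4, 6], [6, 9]]
Verify stationarity: grad f(x*) = H x* + g = (0, 0).
Eigenvalues of H: 0, 13.
H has a zero eigenvalue (singular; positive semidefinite but not definite), so H is neither positive definite, negative definite, nor indefinite. The second-order test alone is inconclusive -> degen.
(Indeed, f is constant along the null direction of H through x*, so x* is not a strict local extremum.)

degen


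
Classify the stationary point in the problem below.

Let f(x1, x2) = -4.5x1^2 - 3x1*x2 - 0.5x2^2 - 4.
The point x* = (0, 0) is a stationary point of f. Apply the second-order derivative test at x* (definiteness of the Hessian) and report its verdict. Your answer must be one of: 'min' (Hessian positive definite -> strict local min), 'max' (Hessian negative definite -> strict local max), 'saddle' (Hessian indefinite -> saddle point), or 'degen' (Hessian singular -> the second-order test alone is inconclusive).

Compute the Hessian H = grad^2 f:
  H = [[-9, -3], [-3, -1]]
Verify stationarity: grad f(x*) = H x* + g = (0, 0).
Eigenvalues of H: -10, 0.
H has a zero eigenvalue (singular; negative semidefinite but not definite), so H is neither positive definite, negative definite, nor indefinite. The second-order test alone is inconclusive -> degen.
(Indeed, f is constant along the null direction of H through x*, so x* is not a strict local extremum.)

degen


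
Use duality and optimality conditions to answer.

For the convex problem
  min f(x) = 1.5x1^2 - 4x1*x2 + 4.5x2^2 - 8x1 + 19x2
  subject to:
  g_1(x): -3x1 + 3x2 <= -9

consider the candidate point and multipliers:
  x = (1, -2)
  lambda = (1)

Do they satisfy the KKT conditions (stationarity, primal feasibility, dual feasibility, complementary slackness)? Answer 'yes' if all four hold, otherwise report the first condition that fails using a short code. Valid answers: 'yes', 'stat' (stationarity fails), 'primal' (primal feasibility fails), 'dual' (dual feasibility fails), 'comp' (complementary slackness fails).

Gradient of f: grad f(x) = Q x + c = (3, -3)
Constraint values g_i(x) = a_i^T x - b_i:
  g_1((1, -2)) = 0
Stationarity residual: grad f(x) + sum_i lambda_i a_i = (0, 0)
  -> stationarity OK
Primal feasibility (all g_i <= 0): OK
Dual feasibility (all lambda_i >= 0): OK
Complementary slackness (lambda_i * g_i(x) = 0 for all i): OK

Verdict: yes, KKT holds.

yes


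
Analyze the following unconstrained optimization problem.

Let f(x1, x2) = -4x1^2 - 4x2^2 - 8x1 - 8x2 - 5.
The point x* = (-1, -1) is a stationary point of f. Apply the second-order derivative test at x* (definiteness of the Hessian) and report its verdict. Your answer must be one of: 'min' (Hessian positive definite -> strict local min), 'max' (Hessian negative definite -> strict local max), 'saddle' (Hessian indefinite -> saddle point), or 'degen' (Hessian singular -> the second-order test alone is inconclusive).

Compute the Hessian H = grad^2 f:
  H = [[-8, 0], [0, -8]]
Verify stationarity: grad f(x*) = H x* + g = (0, 0).
Eigenvalues of H: -8, -8.
Both eigenvalues < 0, so H is negative definite -> x* is a strict local max.

max


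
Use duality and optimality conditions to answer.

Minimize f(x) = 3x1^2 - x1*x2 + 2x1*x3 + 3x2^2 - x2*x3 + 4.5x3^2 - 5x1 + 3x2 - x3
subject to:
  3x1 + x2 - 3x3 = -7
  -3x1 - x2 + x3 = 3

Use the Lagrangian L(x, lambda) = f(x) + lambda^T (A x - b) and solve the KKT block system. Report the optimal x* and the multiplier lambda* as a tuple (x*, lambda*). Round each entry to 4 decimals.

Form the Lagrangian:
  L(x, lambda) = (1/2) x^T Q x + c^T x + lambda^T (A x - b)
Stationarity (grad_x L = 0): Q x + c + A^T lambda = 0.
Primal feasibility: A x = b.

This gives the KKT block system:
  [ Q   A^T ] [ x     ]   [-c ]
  [ A    0  ] [ lambda ] = [ b ]

Solving the linear system:
  x*      = (-0.2273, -0.3182, 2)
  lambda* = (8.0909, 7.4091)
  f(x*)   = 16.2955

x* = (-0.2273, -0.3182, 2), lambda* = (8.0909, 7.4091)


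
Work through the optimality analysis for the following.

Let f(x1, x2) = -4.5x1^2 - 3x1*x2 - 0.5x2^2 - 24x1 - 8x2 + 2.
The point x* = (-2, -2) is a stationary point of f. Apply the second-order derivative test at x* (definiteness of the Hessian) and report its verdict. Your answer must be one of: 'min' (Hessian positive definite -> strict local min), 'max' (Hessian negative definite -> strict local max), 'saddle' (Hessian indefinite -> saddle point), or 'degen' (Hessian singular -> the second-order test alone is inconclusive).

Compute the Hessian H = grad^2 f:
  H = [[-9, -3], [-3, -1]]
Verify stationarity: grad f(x*) = H x* + g = (0, 0).
Eigenvalues of H: -10, 0.
H has a zero eigenvalue (singular; negative semidefinite but not definite), so H is neither positive definite, negative definite, nor indefinite. The second-order test alone is inconclusive -> degen.
(Indeed, f is constant along the null direction of H through x*, so x* is not a strict local extremum.)

degen


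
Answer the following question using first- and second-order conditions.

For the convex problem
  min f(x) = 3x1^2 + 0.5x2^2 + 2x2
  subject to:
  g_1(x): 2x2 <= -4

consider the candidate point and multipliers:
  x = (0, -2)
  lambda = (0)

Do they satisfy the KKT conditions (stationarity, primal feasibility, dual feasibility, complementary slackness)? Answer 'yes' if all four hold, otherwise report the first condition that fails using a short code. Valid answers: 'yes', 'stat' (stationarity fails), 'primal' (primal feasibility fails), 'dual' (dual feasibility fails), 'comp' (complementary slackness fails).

Gradient of f: grad f(x) = Q x + c = (0, 0)
Constraint values g_i(x) = a_i^T x - b_i:
  g_1((0, -2)) = 0
Stationarity residual: grad f(x) + sum_i lambda_i a_i = (0, 0)
  -> stationarity OK
Primal feasibility (all g_i <= 0): OK
Dual feasibility (all lambda_i >= 0): OK
Complementary slackness (lambda_i * g_i(x) = 0 for all i): OK

Verdict: yes, KKT holds.

yes


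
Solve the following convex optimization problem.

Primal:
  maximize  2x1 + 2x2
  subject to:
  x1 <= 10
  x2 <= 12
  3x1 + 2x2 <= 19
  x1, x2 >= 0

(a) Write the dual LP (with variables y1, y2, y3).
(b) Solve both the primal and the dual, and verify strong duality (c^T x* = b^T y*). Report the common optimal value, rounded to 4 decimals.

The standard primal-dual pair for 'max c^T x s.t. A x <= b, x >= 0' is:
  Dual:  min b^T y  s.t.  A^T y >= c,  y >= 0.

So the dual LP is:
  minimize  10y1 + 12y2 + 19y3
  subject to:
    y1 + 3y3 >= 2
    y2 + 2y3 >= 2
    y1, y2, y3 >= 0

Solving the primal: x* = (0, 9.5).
  primal value c^T x* = 19.
Solving the dual: y* = (0, 0, 1).
  dual value b^T y* = 19.
Strong duality: c^T x* = b^T y*. Confirmed.

19


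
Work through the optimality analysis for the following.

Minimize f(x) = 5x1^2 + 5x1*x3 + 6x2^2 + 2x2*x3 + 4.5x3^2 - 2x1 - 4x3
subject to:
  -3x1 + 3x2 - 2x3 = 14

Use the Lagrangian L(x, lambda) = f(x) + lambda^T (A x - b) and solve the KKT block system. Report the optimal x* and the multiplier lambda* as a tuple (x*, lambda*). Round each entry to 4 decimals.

Form the Lagrangian:
  L(x, lambda) = (1/2) x^T Q x + c^T x + lambda^T (A x - b)
Stationarity (grad_x L = 0): Q x + c + A^T lambda = 0.
Primal feasibility: A x = b.

This gives the KKT block system:
  [ Q   A^T ] [ x     ]   [-c ]
  [ A    0  ] [ lambda ] = [ b ]

Solving the linear system:
  x*      = (-1.8658, 2.2252, -0.8635)
  lambda* = (-8.3251)
  f(x*)   = 61.8688

x* = (-1.8658, 2.2252, -0.8635), lambda* = (-8.3251)


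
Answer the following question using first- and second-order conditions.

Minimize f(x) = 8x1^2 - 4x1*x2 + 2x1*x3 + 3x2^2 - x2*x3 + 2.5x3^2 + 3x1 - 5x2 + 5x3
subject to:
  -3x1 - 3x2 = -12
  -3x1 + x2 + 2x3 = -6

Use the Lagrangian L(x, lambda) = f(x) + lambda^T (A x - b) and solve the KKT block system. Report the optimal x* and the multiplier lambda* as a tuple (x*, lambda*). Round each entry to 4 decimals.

Form the Lagrangian:
  L(x, lambda) = (1/2) x^T Q x + c^T x + lambda^T (A x - b)
Stationarity (grad_x L = 0): Q x + c + A^T lambda = 0.
Primal feasibility: A x = b.

This gives the KKT block system:
  [ Q   A^T ] [ x     ]   [-c ]
  [ A    0  ] [ lambda ] = [ b ]

Solving the linear system:
  x*      = (1.5323, 2.4677, -1.9355)
  lambda* = (2.5511, 2.0403)
  f(x*)   = 12.7177

x* = (1.5323, 2.4677, -1.9355), lambda* = (2.5511, 2.0403)


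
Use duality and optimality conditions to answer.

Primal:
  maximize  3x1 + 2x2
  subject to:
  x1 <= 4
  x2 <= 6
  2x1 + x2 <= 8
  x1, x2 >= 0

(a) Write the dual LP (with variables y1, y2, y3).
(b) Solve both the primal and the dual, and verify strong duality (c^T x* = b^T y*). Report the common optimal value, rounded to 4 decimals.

The standard primal-dual pair for 'max c^T x s.t. A x <= b, x >= 0' is:
  Dual:  min b^T y  s.t.  A^T y >= c,  y >= 0.

So the dual LP is:
  minimize  4y1 + 6y2 + 8y3
  subject to:
    y1 + 2y3 >= 3
    y2 + y3 >= 2
    y1, y2, y3 >= 0

Solving the primal: x* = (1, 6).
  primal value c^T x* = 15.
Solving the dual: y* = (0, 0.5, 1.5).
  dual value b^T y* = 15.
Strong duality: c^T x* = b^T y*. Confirmed.

15


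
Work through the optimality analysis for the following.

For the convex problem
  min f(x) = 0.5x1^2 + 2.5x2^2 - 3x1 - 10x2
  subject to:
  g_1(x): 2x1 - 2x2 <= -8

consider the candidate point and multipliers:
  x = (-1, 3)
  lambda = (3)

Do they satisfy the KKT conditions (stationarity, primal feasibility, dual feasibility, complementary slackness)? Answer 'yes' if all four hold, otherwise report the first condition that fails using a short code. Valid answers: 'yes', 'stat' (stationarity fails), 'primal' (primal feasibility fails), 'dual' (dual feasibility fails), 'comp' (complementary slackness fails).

Gradient of f: grad f(x) = Q x + c = (-4, 5)
Constraint values g_i(x) = a_i^T x - b_i:
  g_1((-1, 3)) = 0
Stationarity residual: grad f(x) + sum_i lambda_i a_i = (2, -1)
  -> stationarity FAILS
Primal feasibility (all g_i <= 0): OK
Dual feasibility (all lambda_i >= 0): OK
Complementary slackness (lambda_i * g_i(x) = 0 for all i): OK

Verdict: the first failing condition is stationarity -> stat.

stat


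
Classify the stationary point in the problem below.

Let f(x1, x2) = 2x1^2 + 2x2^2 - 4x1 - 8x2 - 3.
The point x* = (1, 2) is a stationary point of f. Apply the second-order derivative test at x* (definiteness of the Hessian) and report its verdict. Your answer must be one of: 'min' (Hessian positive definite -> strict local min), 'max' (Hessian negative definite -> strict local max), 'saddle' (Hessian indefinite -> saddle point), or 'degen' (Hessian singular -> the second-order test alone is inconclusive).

Compute the Hessian H = grad^2 f:
  H = [[4, 0], [0, 4]]
Verify stationarity: grad f(x*) = H x* + g = (0, 0).
Eigenvalues of H: 4, 4.
Both eigenvalues > 0, so H is positive definite -> x* is a strict local min.

min


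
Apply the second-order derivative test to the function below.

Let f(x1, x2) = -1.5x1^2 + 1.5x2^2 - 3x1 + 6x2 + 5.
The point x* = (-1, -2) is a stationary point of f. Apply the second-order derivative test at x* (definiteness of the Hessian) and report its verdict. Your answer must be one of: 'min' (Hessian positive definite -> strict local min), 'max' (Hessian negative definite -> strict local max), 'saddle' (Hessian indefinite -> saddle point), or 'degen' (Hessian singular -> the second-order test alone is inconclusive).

Compute the Hessian H = grad^2 f:
  H = [[-3, 0], [0, 3]]
Verify stationarity: grad f(x*) = H x* + g = (0, 0).
Eigenvalues of H: -3, 3.
Eigenvalues have mixed signs, so H is indefinite -> x* is a saddle point.

saddle


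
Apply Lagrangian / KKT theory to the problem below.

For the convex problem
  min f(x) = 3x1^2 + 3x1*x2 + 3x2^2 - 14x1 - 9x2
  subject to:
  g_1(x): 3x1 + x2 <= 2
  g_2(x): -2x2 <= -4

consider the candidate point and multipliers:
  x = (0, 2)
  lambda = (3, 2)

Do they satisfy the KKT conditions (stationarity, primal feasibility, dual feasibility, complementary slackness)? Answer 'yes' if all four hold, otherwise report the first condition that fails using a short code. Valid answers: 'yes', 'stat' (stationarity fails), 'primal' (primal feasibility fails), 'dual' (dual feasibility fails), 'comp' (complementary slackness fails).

Gradient of f: grad f(x) = Q x + c = (-8, 3)
Constraint values g_i(x) = a_i^T x - b_i:
  g_1((0, 2)) = 0
  g_2((0, 2)) = 0
Stationarity residual: grad f(x) + sum_i lambda_i a_i = (1, 2)
  -> stationarity FAILS
Primal feasibility (all g_i <= 0): OK
Dual feasibility (all lambda_i >= 0): OK
Complementary slackness (lambda_i * g_i(x) = 0 for all i): OK

Verdict: the first failing condition is stationarity -> stat.

stat


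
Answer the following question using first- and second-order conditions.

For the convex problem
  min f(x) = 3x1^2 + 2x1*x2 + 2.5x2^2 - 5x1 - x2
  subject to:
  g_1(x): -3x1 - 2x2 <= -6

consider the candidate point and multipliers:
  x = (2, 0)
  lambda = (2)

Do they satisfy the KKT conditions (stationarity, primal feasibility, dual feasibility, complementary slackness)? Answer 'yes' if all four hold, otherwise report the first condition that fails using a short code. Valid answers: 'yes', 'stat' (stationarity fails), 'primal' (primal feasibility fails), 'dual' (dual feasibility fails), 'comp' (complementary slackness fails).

Gradient of f: grad f(x) = Q x + c = (7, 3)
Constraint values g_i(x) = a_i^T x - b_i:
  g_1((2, 0)) = 0
Stationarity residual: grad f(x) + sum_i lambda_i a_i = (1, -1)
  -> stationarity FAILS
Primal feasibility (all g_i <= 0): OK
Dual feasibility (all lambda_i >= 0): OK
Complementary slackness (lambda_i * g_i(x) = 0 for all i): OK

Verdict: the first failing condition is stationarity -> stat.

stat


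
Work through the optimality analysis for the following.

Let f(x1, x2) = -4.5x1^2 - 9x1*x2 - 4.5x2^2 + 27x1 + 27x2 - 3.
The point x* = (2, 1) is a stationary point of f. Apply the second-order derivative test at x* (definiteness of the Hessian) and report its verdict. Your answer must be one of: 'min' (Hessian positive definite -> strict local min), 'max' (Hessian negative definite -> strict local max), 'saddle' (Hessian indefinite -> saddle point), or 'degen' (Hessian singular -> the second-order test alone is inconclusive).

Compute the Hessian H = grad^2 f:
  H = [[-9, -9], [-9, -9]]
Verify stationarity: grad f(x*) = H x* + g = (0, 0).
Eigenvalues of H: -18, 0.
H has a zero eigenvalue (singular; negative semidefinite but not definite), so H is neither positive definite, negative definite, nor indefinite. The second-order test alone is inconclusive -> degen.
(Indeed, f is constant along the null direction of H through x*, so x* is not a strict local extremum.)

degen


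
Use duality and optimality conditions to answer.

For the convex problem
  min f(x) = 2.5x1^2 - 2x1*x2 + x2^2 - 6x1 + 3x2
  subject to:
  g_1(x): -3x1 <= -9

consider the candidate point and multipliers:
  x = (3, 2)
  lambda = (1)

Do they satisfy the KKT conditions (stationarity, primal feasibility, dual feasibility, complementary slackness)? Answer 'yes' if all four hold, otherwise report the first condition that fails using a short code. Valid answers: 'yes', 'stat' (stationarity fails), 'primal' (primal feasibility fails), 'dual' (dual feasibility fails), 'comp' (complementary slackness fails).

Gradient of f: grad f(x) = Q x + c = (5, 1)
Constraint values g_i(x) = a_i^T x - b_i:
  g_1((3, 2)) = 0
Stationarity residual: grad f(x) + sum_i lambda_i a_i = (2, 1)
  -> stationarity FAILS
Primal feasibility (all g_i <= 0): OK
Dual feasibility (all lambda_i >= 0): OK
Complementary slackness (lambda_i * g_i(x) = 0 for all i): OK

Verdict: the first failing condition is stationarity -> stat.

stat


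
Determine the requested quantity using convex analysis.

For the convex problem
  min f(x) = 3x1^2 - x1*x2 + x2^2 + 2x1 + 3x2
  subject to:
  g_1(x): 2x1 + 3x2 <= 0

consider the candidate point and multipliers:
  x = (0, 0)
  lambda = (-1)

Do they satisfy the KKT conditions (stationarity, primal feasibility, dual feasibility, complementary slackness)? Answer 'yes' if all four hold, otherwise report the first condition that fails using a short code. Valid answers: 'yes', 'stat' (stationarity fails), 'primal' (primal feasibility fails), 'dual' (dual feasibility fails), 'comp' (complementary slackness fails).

Gradient of f: grad f(x) = Q x + c = (2, 3)
Constraint values g_i(x) = a_i^T x - b_i:
  g_1((0, 0)) = 0
Stationarity residual: grad f(x) + sum_i lambda_i a_i = (0, 0)
  -> stationarity OK
Primal feasibility (all g_i <= 0): OK
Dual feasibility (all lambda_i >= 0): FAILS
Complementary slackness (lambda_i * g_i(x) = 0 for all i): OK

Verdict: the first failing condition is dual_feasibility -> dual.

dual


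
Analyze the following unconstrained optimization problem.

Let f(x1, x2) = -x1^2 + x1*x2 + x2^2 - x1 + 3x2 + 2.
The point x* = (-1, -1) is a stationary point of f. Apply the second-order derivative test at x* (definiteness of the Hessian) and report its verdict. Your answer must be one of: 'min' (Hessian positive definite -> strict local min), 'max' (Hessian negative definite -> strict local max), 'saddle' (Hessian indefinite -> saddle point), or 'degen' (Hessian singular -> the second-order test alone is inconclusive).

Compute the Hessian H = grad^2 f:
  H = [[-2, 1], [1, 2]]
Verify stationarity: grad f(x*) = H x* + g = (0, 0).
Eigenvalues of H: -2.2361, 2.2361.
Eigenvalues have mixed signs, so H is indefinite -> x* is a saddle point.

saddle


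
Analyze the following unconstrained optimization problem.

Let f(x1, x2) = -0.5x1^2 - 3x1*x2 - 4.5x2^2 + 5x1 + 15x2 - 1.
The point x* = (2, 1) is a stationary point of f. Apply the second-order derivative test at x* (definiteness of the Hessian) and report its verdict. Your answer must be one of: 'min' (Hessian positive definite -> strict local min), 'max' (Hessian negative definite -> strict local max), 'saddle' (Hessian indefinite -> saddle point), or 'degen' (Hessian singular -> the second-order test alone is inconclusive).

Compute the Hessian H = grad^2 f:
  H = [[-1, -3], [-3, -9]]
Verify stationarity: grad f(x*) = H x* + g = (0, 0).
Eigenvalues of H: -10, 0.
H has a zero eigenvalue (singular; negative semidefinite but not definite), so H is neither positive definite, negative definite, nor indefinite. The second-order test alone is inconclusive -> degen.
(Indeed, f is constant along the null direction of H through x*, so x* is not a strict local extremum.)

degen


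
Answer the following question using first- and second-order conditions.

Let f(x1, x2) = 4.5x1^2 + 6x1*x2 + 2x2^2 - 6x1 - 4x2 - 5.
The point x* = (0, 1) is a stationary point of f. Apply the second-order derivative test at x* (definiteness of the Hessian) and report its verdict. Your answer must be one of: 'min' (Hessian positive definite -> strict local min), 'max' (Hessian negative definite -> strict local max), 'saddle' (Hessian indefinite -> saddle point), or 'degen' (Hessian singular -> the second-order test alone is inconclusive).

Compute the Hessian H = grad^2 f:
  H = [[9, 6], [6, 4]]
Verify stationarity: grad f(x*) = H x* + g = (0, 0).
Eigenvalues of H: 0, 13.
H has a zero eigenvalue (singular; positive semidefinite but not definite), so H is neither positive definite, negative definite, nor indefinite. The second-order test alone is inconclusive -> degen.
(Indeed, f is constant along the null direction of H through x*, so x* is not a strict local extremum.)

degen


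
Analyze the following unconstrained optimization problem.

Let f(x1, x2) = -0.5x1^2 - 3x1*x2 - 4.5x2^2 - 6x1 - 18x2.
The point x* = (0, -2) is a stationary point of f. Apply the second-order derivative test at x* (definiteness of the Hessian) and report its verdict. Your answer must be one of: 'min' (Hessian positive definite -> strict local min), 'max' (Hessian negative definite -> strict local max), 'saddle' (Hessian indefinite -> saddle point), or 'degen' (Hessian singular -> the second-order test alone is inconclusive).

Compute the Hessian H = grad^2 f:
  H = [[-1, -3], [-3, -9]]
Verify stationarity: grad f(x*) = H x* + g = (0, 0).
Eigenvalues of H: -10, 0.
H has a zero eigenvalue (singular; negative semidefinite but not definite), so H is neither positive definite, negative definite, nor indefinite. The second-order test alone is inconclusive -> degen.
(Indeed, f is constant along the null direction of H through x*, so x* is not a strict local extremum.)

degen


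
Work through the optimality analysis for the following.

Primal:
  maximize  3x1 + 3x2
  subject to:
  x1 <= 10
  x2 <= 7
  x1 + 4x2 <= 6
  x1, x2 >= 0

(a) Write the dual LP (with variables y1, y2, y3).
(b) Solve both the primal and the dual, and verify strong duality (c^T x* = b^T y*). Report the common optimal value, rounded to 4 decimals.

The standard primal-dual pair for 'max c^T x s.t. A x <= b, x >= 0' is:
  Dual:  min b^T y  s.t.  A^T y >= c,  y >= 0.

So the dual LP is:
  minimize  10y1 + 7y2 + 6y3
  subject to:
    y1 + y3 >= 3
    y2 + 4y3 >= 3
    y1, y2, y3 >= 0

Solving the primal: x* = (6, 0).
  primal value c^T x* = 18.
Solving the dual: y* = (0, 0, 3).
  dual value b^T y* = 18.
Strong duality: c^T x* = b^T y*. Confirmed.

18


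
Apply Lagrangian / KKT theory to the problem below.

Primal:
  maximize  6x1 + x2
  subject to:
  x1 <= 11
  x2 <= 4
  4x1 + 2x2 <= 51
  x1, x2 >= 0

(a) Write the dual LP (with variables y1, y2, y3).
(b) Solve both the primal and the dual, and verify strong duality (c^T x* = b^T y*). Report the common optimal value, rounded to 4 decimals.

The standard primal-dual pair for 'max c^T x s.t. A x <= b, x >= 0' is:
  Dual:  min b^T y  s.t.  A^T y >= c,  y >= 0.

So the dual LP is:
  minimize  11y1 + 4y2 + 51y3
  subject to:
    y1 + 4y3 >= 6
    y2 + 2y3 >= 1
    y1, y2, y3 >= 0

Solving the primal: x* = (11, 3.5).
  primal value c^T x* = 69.5.
Solving the dual: y* = (4, 0, 0.5).
  dual value b^T y* = 69.5.
Strong duality: c^T x* = b^T y*. Confirmed.

69.5


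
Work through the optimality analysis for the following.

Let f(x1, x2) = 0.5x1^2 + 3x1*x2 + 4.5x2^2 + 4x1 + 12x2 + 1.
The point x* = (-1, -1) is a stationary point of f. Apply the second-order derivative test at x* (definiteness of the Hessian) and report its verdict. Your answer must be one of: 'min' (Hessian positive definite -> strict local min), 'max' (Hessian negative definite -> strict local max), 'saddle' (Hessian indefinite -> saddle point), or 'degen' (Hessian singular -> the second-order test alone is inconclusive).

Compute the Hessian H = grad^2 f:
  H = [[1, 3], [3, 9]]
Verify stationarity: grad f(x*) = H x* + g = (0, 0).
Eigenvalues of H: 0, 10.
H has a zero eigenvalue (singular; positive semidefinite but not definite), so H is neither positive definite, negative definite, nor indefinite. The second-order test alone is inconclusive -> degen.
(Indeed, f is constant along the null direction of H through x*, so x* is not a strict local extremum.)

degen


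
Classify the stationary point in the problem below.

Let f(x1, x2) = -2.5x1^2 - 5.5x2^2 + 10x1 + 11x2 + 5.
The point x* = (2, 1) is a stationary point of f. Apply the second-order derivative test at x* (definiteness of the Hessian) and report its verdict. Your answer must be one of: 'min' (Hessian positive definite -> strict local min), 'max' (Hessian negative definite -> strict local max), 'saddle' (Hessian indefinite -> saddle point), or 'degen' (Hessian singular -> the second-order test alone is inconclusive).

Compute the Hessian H = grad^2 f:
  H = [[-5, 0], [0, -11]]
Verify stationarity: grad f(x*) = H x* + g = (0, 0).
Eigenvalues of H: -11, -5.
Both eigenvalues < 0, so H is negative definite -> x* is a strict local max.

max


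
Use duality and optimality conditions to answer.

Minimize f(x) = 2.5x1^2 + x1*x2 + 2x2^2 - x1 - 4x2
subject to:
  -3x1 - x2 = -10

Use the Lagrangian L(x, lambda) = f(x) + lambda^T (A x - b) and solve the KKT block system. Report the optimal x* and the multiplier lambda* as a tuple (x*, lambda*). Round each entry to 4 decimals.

Form the Lagrangian:
  L(x, lambda) = (1/2) x^T Q x + c^T x + lambda^T (A x - b)
Stationarity (grad_x L = 0): Q x + c + A^T lambda = 0.
Primal feasibility: A x = b.

This gives the KKT block system:
  [ Q   A^T ] [ x     ]   [-c ]
  [ A    0  ] [ lambda ] = [ b ]

Solving the linear system:
  x*      = (2.8286, 1.5143)
  lambda* = (4.8857)
  f(x*)   = 19.9857

x* = (2.8286, 1.5143), lambda* = (4.8857)


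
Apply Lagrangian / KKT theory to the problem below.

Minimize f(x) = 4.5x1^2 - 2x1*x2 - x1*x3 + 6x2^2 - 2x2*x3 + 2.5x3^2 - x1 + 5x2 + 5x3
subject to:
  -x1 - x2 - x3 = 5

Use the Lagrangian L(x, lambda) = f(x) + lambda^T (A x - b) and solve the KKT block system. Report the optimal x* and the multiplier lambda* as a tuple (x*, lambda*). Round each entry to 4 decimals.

Form the Lagrangian:
  L(x, lambda) = (1/2) x^T Q x + c^T x + lambda^T (A x - b)
Stationarity (grad_x L = 0): Q x + c + A^T lambda = 0.
Primal feasibility: A x = b.

This gives the KKT block system:
  [ Q   A^T ] [ x     ]   [-c ]
  [ A    0  ] [ lambda ] = [ b ]

Solving the linear system:
  x*      = (-0.98, -1.3867, -2.6333)
  lambda* = (-4.4133)
  f(x*)   = 1.4733

x* = (-0.98, -1.3867, -2.6333), lambda* = (-4.4133)


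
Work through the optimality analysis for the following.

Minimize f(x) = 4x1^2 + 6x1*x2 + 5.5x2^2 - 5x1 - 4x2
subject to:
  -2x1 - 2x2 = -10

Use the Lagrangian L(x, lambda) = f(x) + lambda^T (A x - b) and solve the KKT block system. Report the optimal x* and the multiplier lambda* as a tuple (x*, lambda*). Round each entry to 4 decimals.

Form the Lagrangian:
  L(x, lambda) = (1/2) x^T Q x + c^T x + lambda^T (A x - b)
Stationarity (grad_x L = 0): Q x + c + A^T lambda = 0.
Primal feasibility: A x = b.

This gives the KKT block system:
  [ Q   A^T ] [ x     ]   [-c ]
  [ A    0  ] [ lambda ] = [ b ]

Solving the linear system:
  x*      = (3.7143, 1.2857)
  lambda* = (16.2143)
  f(x*)   = 69.2143

x* = (3.7143, 1.2857), lambda* = (16.2143)


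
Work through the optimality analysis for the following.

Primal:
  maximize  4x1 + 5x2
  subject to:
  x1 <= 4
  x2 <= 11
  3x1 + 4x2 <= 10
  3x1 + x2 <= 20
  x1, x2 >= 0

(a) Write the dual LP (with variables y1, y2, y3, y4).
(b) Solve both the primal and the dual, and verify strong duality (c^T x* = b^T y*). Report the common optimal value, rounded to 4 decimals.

The standard primal-dual pair for 'max c^T x s.t. A x <= b, x >= 0' is:
  Dual:  min b^T y  s.t.  A^T y >= c,  y >= 0.

So the dual LP is:
  minimize  4y1 + 11y2 + 10y3 + 20y4
  subject to:
    y1 + 3y3 + 3y4 >= 4
    y2 + 4y3 + y4 >= 5
    y1, y2, y3, y4 >= 0

Solving the primal: x* = (3.3333, 0).
  primal value c^T x* = 13.3333.
Solving the dual: y* = (0, 0, 1.3333, 0).
  dual value b^T y* = 13.3333.
Strong duality: c^T x* = b^T y*. Confirmed.

13.3333


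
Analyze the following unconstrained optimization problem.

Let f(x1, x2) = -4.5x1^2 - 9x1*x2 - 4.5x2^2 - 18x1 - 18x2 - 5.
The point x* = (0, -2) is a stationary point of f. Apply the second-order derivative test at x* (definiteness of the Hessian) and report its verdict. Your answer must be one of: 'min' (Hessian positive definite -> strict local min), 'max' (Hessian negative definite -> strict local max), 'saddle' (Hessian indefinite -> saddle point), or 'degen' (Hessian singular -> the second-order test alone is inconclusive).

Compute the Hessian H = grad^2 f:
  H = [[-9, -9], [-9, -9]]
Verify stationarity: grad f(x*) = H x* + g = (0, 0).
Eigenvalues of H: -18, 0.
H has a zero eigenvalue (singular; negative semidefinite but not definite), so H is neither positive definite, negative definite, nor indefinite. The second-order test alone is inconclusive -> degen.
(Indeed, f is constant along the null direction of H through x*, so x* is not a strict local extremum.)

degen


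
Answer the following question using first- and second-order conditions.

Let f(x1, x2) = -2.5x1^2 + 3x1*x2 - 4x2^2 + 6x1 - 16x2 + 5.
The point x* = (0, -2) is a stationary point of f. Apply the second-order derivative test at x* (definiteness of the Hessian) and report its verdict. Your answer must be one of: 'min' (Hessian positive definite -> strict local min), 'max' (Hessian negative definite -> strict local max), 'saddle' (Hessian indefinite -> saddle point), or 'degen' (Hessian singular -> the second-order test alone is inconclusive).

Compute the Hessian H = grad^2 f:
  H = [[-5, 3], [3, -8]]
Verify stationarity: grad f(x*) = H x* + g = (0, 0).
Eigenvalues of H: -9.8541, -3.1459.
Both eigenvalues < 0, so H is negative definite -> x* is a strict local max.

max


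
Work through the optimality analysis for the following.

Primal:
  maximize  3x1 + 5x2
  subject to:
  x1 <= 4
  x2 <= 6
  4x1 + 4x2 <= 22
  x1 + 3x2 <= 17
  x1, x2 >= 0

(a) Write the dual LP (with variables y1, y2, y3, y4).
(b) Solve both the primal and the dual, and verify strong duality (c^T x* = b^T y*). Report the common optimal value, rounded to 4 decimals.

The standard primal-dual pair for 'max c^T x s.t. A x <= b, x >= 0' is:
  Dual:  min b^T y  s.t.  A^T y >= c,  y >= 0.

So the dual LP is:
  minimize  4y1 + 6y2 + 22y3 + 17y4
  subject to:
    y1 + 4y3 + y4 >= 3
    y2 + 4y3 + 3y4 >= 5
    y1, y2, y3, y4 >= 0

Solving the primal: x* = (0, 5.5).
  primal value c^T x* = 27.5.
Solving the dual: y* = (0, 0, 1.25, 0).
  dual value b^T y* = 27.5.
Strong duality: c^T x* = b^T y*. Confirmed.

27.5


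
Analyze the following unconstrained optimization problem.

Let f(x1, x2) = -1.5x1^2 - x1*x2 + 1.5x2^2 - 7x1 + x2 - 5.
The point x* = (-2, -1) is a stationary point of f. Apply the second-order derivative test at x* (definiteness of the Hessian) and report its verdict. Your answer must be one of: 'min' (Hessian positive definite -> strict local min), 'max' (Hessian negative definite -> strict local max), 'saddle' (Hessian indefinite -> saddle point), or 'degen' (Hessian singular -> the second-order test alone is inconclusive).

Compute the Hessian H = grad^2 f:
  H = [[-3, -1], [-1, 3]]
Verify stationarity: grad f(x*) = H x* + g = (0, 0).
Eigenvalues of H: -3.1623, 3.1623.
Eigenvalues have mixed signs, so H is indefinite -> x* is a saddle point.

saddle


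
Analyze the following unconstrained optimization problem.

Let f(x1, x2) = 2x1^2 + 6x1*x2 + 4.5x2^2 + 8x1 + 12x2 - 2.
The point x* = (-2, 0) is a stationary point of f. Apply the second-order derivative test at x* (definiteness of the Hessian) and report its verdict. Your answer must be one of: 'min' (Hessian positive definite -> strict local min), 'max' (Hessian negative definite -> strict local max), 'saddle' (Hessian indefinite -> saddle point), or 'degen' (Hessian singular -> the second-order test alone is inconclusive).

Compute the Hessian H = grad^2 f:
  H = [[4, 6], [6, 9]]
Verify stationarity: grad f(x*) = H x* + g = (0, 0).
Eigenvalues of H: 0, 13.
H has a zero eigenvalue (singular; positive semidefinite but not definite), so H is neither positive definite, negative definite, nor indefinite. The second-order test alone is inconclusive -> degen.
(Indeed, f is constant along the null direction of H through x*, so x* is not a strict local extremum.)

degen


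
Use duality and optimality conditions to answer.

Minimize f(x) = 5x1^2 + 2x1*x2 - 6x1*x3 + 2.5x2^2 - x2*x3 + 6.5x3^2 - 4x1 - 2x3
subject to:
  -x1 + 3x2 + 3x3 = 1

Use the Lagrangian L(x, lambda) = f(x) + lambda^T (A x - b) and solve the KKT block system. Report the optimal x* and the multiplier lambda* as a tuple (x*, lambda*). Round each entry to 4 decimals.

Form the Lagrangian:
  L(x, lambda) = (1/2) x^T Q x + c^T x + lambda^T (A x - b)
Stationarity (grad_x L = 0): Q x + c + A^T lambda = 0.
Primal feasibility: A x = b.

This gives the KKT block system:
  [ Q   A^T ] [ x     ]   [-c ]
  [ A    0  ] [ lambda ] = [ b ]

Solving the linear system:
  x*      = (0.6935, 0.0177, 0.5468)
  lambda* = (-0.3097)
  f(x*)   = -1.779

x* = (0.6935, 0.0177, 0.5468), lambda* = (-0.3097)


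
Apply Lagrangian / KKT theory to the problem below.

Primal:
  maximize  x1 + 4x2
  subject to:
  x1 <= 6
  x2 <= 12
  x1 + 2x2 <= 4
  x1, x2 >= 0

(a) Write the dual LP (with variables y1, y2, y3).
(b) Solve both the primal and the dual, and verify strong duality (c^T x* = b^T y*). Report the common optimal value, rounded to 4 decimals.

The standard primal-dual pair for 'max c^T x s.t. A x <= b, x >= 0' is:
  Dual:  min b^T y  s.t.  A^T y >= c,  y >= 0.

So the dual LP is:
  minimize  6y1 + 12y2 + 4y3
  subject to:
    y1 + y3 >= 1
    y2 + 2y3 >= 4
    y1, y2, y3 >= 0

Solving the primal: x* = (0, 2).
  primal value c^T x* = 8.
Solving the dual: y* = (0, 0, 2).
  dual value b^T y* = 8.
Strong duality: c^T x* = b^T y*. Confirmed.

8


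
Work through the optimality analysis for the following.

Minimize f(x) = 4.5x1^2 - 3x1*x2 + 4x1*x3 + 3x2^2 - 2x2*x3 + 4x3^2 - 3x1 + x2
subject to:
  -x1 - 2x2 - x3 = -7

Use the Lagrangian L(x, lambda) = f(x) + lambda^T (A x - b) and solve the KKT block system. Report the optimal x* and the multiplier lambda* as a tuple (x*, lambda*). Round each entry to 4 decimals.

Form the Lagrangian:
  L(x, lambda) = (1/2) x^T Q x + c^T x + lambda^T (A x - b)
Stationarity (grad_x L = 0): Q x + c + A^T lambda = 0.
Primal feasibility: A x = b.

This gives the KKT block system:
  [ Q   A^T ] [ x     ]   [-c ]
  [ A    0  ] [ lambda ] = [ b ]

Solving the linear system:
  x*      = (1.5096, 2.4877, 0.5151)
  lambda* = (5.1836)
  f(x*)   = 17.1219

x* = (1.5096, 2.4877, 0.5151), lambda* = (5.1836)


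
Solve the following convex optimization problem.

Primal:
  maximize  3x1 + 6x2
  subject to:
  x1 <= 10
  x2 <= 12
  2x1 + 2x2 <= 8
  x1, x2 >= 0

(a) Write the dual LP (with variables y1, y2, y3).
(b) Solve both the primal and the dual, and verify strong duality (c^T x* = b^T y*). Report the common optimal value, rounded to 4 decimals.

The standard primal-dual pair for 'max c^T x s.t. A x <= b, x >= 0' is:
  Dual:  min b^T y  s.t.  A^T y >= c,  y >= 0.

So the dual LP is:
  minimize  10y1 + 12y2 + 8y3
  subject to:
    y1 + 2y3 >= 3
    y2 + 2y3 >= 6
    y1, y2, y3 >= 0

Solving the primal: x* = (0, 4).
  primal value c^T x* = 24.
Solving the dual: y* = (0, 0, 3).
  dual value b^T y* = 24.
Strong duality: c^T x* = b^T y*. Confirmed.

24


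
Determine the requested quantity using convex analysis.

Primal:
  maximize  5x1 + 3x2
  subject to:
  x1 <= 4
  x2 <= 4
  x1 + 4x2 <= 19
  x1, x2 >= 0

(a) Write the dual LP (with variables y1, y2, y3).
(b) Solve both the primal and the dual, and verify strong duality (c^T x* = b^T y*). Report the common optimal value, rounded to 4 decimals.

The standard primal-dual pair for 'max c^T x s.t. A x <= b, x >= 0' is:
  Dual:  min b^T y  s.t.  A^T y >= c,  y >= 0.

So the dual LP is:
  minimize  4y1 + 4y2 + 19y3
  subject to:
    y1 + y3 >= 5
    y2 + 4y3 >= 3
    y1, y2, y3 >= 0

Solving the primal: x* = (4, 3.75).
  primal value c^T x* = 31.25.
Solving the dual: y* = (4.25, 0, 0.75).
  dual value b^T y* = 31.25.
Strong duality: c^T x* = b^T y*. Confirmed.

31.25


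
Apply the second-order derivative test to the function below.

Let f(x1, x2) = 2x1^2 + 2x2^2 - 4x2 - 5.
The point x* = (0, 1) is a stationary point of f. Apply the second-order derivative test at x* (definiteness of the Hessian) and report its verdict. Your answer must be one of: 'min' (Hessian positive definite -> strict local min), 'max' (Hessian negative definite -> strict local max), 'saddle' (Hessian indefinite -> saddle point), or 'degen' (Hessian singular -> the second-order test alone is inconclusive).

Compute the Hessian H = grad^2 f:
  H = [[4, 0], [0, 4]]
Verify stationarity: grad f(x*) = H x* + g = (0, 0).
Eigenvalues of H: 4, 4.
Both eigenvalues > 0, so H is positive definite -> x* is a strict local min.

min


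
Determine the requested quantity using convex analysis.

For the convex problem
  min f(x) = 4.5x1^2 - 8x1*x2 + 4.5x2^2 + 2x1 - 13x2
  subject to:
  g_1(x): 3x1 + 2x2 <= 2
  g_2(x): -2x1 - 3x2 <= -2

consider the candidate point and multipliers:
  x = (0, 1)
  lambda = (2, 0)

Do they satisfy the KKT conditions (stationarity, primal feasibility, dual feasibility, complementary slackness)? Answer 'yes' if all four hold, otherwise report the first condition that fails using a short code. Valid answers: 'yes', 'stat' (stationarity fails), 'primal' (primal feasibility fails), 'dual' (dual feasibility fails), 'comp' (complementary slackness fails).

Gradient of f: grad f(x) = Q x + c = (-6, -4)
Constraint values g_i(x) = a_i^T x - b_i:
  g_1((0, 1)) = 0
  g_2((0, 1)) = -1
Stationarity residual: grad f(x) + sum_i lambda_i a_i = (0, 0)
  -> stationarity OK
Primal feasibility (all g_i <= 0): OK
Dual feasibility (all lambda_i >= 0): OK
Complementary slackness (lambda_i * g_i(x) = 0 for all i): OK

Verdict: yes, KKT holds.

yes
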